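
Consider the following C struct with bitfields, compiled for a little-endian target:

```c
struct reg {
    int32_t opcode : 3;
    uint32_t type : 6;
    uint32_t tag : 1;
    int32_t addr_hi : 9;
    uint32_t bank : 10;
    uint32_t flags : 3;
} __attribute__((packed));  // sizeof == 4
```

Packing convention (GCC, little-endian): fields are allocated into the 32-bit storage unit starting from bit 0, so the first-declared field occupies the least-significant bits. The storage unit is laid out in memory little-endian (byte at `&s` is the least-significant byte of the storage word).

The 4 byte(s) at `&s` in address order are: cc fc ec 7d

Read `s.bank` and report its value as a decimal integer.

[0]=0xcc [1]=0xfc [2]=0xec [3]=0x7d (little-endian) → word 0x7decfccc
opcode [0+:3] = (word>>0) & 0x7 = 4
type [3+:6] = (word>>3) & 0x3f = 25
tag [9+:1] = (word>>9) & 0x1 = 0
addr_hi [10+:9] = (word>>10) & 0x1ff = 319
bank [19+:10] = (word>>19) & 0x3ff = 957  ←
flags [29+:3] = (word>>29) & 0x7 = 3

957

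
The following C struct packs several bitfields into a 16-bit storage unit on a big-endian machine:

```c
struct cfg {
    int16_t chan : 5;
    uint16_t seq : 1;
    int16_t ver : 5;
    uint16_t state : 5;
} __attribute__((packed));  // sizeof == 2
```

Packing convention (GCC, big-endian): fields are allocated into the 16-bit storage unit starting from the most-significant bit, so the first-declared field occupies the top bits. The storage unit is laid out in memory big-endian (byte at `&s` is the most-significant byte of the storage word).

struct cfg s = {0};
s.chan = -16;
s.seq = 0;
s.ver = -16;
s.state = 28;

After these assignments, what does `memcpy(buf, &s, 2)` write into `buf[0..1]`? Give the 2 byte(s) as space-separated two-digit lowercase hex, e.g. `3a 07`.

chan (5b) val=-16 bits=0x10 at bit 11: 0x8000
seq (1b) val=0 bits=0x0 at bit 10: 0x8000
ver (5b) val=-16 bits=0x10 at bit 5: 0x8200
state (5b) val=28 bits=0x1c at bit 0: 0x821c
word = 0x821c → big-endian bytes:
  [0]=0x82  [1]=0x1c

82 1c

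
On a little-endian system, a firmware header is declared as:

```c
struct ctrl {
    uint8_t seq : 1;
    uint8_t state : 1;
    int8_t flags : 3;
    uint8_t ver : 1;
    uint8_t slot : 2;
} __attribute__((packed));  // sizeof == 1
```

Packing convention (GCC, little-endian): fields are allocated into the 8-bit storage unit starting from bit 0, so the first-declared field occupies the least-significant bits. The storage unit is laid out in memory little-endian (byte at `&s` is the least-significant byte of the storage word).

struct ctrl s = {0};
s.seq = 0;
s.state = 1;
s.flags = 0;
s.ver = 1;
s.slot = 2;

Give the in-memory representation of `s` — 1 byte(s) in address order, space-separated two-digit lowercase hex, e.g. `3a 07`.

seq (1b) val=0 bits=0x0 at bit 0: 0x00
state (1b) val=1 bits=0x1 at bit 1: 0x02
flags (3b) val=0 bits=0x0 at bit 2: 0x02
ver (1b) val=1 bits=0x1 at bit 5: 0x22
slot (2b) val=2 bits=0x2 at bit 6: 0xa2
word = 0xa2 → little-endian bytes:
  [0]=0xa2

a2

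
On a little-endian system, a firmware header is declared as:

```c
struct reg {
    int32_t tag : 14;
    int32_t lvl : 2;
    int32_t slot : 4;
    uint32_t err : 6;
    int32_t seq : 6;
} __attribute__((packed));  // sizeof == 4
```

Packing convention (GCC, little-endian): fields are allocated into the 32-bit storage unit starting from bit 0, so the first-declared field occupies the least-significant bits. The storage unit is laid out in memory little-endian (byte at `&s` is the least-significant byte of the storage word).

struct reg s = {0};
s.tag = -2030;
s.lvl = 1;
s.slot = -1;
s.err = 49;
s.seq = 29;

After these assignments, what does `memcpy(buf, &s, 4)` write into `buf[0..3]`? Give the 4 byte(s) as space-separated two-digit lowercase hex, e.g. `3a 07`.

tag (14b) val=-2030 bits=0x3812 at bit 0: 0x00003812
lvl (2b) val=1 bits=0x1 at bit 14: 0x00007812
slot (4b) val=-1 bits=0xf at bit 16: 0x000f7812
err (6b) val=49 bits=0x31 at bit 20: 0x031f7812
seq (6b) val=29 bits=0x1d at bit 26: 0x771f7812
word = 0x771f7812 → little-endian bytes:
  [0]=0x12  [1]=0x78  [2]=0x1f  [3]=0x77

12 78 1f 77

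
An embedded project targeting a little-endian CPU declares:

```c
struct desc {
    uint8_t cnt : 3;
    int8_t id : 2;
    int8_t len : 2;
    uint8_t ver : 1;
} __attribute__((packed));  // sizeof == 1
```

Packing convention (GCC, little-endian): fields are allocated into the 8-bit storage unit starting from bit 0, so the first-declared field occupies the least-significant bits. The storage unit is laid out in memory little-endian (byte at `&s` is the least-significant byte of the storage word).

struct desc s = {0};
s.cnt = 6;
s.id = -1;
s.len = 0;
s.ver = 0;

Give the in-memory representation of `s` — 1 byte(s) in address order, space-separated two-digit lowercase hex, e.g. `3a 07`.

[0+:3] cnt=6 & 0x7 = 0x6; word=0x06
[3+:2] id=-1 & 0x3 = 0x3; word=0x1e
[5+:2] len=0 & 0x3 = 0x0; word=0x1e
[7+:1] ver=0 & 0x1 = 0x0; word=0x1e
word = 0x1e → little-endian bytes:
  [0]=0x1e

1e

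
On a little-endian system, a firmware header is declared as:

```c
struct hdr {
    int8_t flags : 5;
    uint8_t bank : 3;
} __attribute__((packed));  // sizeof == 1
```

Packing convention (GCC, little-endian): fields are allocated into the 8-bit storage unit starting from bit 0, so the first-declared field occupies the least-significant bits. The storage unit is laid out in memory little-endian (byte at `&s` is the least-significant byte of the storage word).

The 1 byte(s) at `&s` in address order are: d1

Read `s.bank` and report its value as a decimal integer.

[0]=0xd1 (little-endian) → word 0xd1
flags [0+:5] = (word>>0) & 0x1f = 17
bank [5+:3] = (word>>5) & 0x7 = 6  ←

6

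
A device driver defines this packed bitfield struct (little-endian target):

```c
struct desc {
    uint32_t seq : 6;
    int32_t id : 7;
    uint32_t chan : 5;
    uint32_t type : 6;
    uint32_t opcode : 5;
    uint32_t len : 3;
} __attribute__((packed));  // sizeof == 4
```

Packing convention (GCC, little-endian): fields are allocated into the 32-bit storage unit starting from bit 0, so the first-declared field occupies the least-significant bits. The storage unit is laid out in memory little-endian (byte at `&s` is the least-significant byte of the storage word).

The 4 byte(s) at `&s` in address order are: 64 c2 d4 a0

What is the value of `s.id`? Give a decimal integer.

[0]=0x64 [1]=0xc2 [2]=0xd4 [3]=0xa0 (little-endian) → word 0xa0d4c264
seq:6 @ bit 0 → (0xa0d4c264>>0)&0x3f = 0x24
id:7 @ bit 6 → (0xa0d4c264>>6)&0x7f = 0x9  ←
chan:5 @ bit 13 → (0xa0d4c264>>13)&0x1f = 0x6
type:6 @ bit 18 → (0xa0d4c264>>18)&0x3f = 0x35
opcode:5 @ bit 24 → (0xa0d4c264>>24)&0x1f = 0x0
len:3 @ bit 29 → (0xa0d4c264>>29)&0x7 = 0x5
id signed 7b, MSB=0: value = 9

9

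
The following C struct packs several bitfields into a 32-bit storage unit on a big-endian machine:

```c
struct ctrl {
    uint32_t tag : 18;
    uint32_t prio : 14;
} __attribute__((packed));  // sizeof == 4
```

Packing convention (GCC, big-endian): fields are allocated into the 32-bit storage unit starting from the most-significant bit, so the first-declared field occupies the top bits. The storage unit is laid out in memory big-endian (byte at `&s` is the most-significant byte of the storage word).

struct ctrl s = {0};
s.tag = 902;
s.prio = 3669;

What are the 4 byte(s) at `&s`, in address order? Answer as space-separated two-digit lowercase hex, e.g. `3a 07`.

tag:18 = 902 → 0x386 << 14 → word 0x00e18000
prio:14 = 3669 → 0xe55 << 0 → word 0x00e18e55
word = 0x00e18e55 → big-endian bytes:
  [0]=0x00  [1]=0xe1  [2]=0x8e  [3]=0x55

00 e1 8e 55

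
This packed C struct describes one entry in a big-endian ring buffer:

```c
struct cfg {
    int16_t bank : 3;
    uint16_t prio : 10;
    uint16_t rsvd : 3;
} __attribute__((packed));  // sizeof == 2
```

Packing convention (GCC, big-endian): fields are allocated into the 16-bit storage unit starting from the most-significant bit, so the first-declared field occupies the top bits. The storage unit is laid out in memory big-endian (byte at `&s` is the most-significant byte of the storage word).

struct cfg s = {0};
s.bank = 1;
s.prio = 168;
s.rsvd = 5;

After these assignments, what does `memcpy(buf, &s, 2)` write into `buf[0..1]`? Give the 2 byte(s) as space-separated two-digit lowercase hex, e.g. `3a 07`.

25 45

bank (3b) val=1 bits=0x1 at bit 13: 0x2000
prio (10b) val=168 bits=0xa8 at bit 3: 0x2540
rsvd (3b) val=5 bits=0x5 at bit 0: 0x2545
word = 0x2545 → big-endian bytes:
  [0]=0x25  [1]=0x45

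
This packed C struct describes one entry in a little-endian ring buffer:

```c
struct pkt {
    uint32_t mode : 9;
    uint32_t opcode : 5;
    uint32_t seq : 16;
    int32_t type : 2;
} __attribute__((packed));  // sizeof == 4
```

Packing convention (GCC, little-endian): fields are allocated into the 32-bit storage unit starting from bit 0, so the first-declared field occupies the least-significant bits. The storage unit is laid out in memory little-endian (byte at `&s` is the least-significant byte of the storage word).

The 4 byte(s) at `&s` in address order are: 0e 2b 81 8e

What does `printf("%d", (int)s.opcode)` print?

21

[0]=0x0e [1]=0x2b [2]=0x81 [3]=0x8e (little-endian) → word 0x8e812b0e
mode [0+:9] = (word>>0) & 0x1ff = 270
opcode [9+:5] = (word>>9) & 0x1f = 21  ←
seq [14+:16] = (word>>14) & 0xffff = 14852
type [30+:2] = (word>>30) & 0x3 = 2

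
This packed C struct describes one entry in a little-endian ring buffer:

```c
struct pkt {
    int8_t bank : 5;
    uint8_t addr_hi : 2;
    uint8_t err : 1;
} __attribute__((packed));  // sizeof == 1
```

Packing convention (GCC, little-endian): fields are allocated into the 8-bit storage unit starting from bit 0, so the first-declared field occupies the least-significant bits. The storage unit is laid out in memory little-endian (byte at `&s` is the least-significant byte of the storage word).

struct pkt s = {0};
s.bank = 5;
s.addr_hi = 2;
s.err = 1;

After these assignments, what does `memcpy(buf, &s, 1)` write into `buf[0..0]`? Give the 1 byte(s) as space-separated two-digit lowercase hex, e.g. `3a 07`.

bank (5b) val=5 bits=0x5 at bit 0: 0x05
addr_hi (2b) val=2 bits=0x2 at bit 5: 0x45
err (1b) val=1 bits=0x1 at bit 7: 0xc5
word = 0xc5 → little-endian bytes:
  [0]=0xc5

c5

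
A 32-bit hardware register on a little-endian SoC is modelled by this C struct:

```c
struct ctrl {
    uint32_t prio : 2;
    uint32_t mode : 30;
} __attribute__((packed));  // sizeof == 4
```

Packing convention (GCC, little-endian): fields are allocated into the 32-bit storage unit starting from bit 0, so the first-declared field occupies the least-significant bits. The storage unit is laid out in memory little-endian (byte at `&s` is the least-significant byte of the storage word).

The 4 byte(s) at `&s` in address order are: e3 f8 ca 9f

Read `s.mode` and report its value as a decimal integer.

670219832

[0]=0xe3 [1]=0xf8 [2]=0xca [3]=0x9f (little-endian) → word 0x9fcaf8e3
prio [0+:2] = (word>>0) & 0x3 = 3
mode [2+:30] = (word>>2) & 0x3fffffff = 670219832  ←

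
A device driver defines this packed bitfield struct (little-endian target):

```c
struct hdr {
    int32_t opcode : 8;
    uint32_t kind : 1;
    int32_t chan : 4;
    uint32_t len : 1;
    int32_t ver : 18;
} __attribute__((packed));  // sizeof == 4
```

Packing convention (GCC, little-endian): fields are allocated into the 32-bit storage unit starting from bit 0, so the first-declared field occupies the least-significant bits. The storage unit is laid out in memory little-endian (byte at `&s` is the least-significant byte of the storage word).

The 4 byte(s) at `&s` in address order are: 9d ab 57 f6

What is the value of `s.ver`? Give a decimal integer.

[0]=0x9d [1]=0xab [2]=0x57 [3]=0xf6 (little-endian) → word 0xf657ab9d
opcode:8 @ bit 0 → (0xf657ab9d>>0)&0xff = 0x9d
kind:1 @ bit 8 → (0xf657ab9d>>8)&0x1 = 0x1
chan:4 @ bit 9 → (0xf657ab9d>>9)&0xf = 0x5
len:1 @ bit 13 → (0xf657ab9d>>13)&0x1 = 0x1
ver:18 @ bit 14 → (0xf657ab9d>>14)&0x3ffff = 0x3d95e  ←
ver signed 18b, MSB=1: 252254 - 262144 = -9890

-9890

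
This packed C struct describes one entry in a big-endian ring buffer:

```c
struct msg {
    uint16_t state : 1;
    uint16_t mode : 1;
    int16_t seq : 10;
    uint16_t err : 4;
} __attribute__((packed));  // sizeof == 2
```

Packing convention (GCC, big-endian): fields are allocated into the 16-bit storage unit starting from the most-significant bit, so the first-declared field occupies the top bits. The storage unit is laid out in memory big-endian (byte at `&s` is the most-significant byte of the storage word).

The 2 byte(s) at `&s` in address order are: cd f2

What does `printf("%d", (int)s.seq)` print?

[0]=0xcd [1]=0xf2 (big-endian) → word 0xcdf2
state [15+:1] = (word>>15) & 0x1 = 1
mode [14+:1] = (word>>14) & 0x1 = 1
seq [4+:10] = (word>>4) & 0x3ff = 223  ←
err [0+:4] = (word>>0) & 0xf = 2
seq signed 10b, MSB=0: value = 223

223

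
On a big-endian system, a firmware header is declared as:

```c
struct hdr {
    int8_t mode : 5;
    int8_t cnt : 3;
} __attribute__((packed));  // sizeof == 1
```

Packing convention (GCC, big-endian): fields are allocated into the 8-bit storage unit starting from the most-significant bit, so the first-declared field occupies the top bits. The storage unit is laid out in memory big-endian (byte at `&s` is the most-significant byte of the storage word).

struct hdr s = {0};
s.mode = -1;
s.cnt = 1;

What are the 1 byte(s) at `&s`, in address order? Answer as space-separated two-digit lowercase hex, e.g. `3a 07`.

f9

mode (5b) val=-1 bits=0x1f at bit 3: 0xf8
cnt (3b) val=1 bits=0x1 at bit 0: 0xf9
word = 0xf9 → big-endian bytes:
  [0]=0xf9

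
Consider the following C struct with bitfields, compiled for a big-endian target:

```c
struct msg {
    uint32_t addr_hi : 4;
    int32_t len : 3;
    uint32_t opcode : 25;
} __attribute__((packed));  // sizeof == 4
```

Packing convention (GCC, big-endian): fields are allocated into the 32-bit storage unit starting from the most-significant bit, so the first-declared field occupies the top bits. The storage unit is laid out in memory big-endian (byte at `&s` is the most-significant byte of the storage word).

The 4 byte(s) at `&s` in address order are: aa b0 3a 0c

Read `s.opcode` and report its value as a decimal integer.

11549196

[0]=0xaa [1]=0xb0 [2]=0x3a [3]=0x0c (big-endian) → word 0xaab03a0c
addr_hi:4 @ bit 28 → (0xaab03a0c>>28)&0xf = 0xa
len:3 @ bit 25 → (0xaab03a0c>>25)&0x7 = 0x5
opcode:25 @ bit 0 → (0xaab03a0c>>0)&0x1ffffff = 0xb03a0c  ←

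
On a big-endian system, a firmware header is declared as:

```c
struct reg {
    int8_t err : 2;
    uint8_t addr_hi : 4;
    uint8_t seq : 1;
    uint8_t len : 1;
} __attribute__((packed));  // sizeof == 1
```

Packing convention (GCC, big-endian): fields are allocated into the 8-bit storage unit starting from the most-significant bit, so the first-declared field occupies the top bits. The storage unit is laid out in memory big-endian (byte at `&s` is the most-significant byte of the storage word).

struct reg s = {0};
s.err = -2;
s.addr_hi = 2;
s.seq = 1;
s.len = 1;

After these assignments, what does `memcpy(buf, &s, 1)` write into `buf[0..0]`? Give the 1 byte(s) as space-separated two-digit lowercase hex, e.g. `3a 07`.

8b

[6+:2] err=-2 & 0x3 = 0x2; word=0x80
[2+:4] addr_hi=2 & 0xf = 0x2; word=0x88
[1+:1] seq=1 & 0x1 = 0x1; word=0x8a
[0+:1] len=1 & 0x1 = 0x1; word=0x8b
word = 0x8b → big-endian bytes:
  [0]=0x8b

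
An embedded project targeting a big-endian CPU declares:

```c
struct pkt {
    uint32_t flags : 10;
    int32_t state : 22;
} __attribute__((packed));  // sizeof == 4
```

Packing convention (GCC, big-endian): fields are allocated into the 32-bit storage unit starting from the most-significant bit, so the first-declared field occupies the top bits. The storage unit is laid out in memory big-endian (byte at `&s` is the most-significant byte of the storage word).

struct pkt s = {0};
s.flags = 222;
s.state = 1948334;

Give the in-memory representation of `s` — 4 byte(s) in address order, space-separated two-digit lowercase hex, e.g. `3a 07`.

37 9d ba ae

flags:10 = 222 → 0xde << 22 → word 0x37800000
state:22 = 1948334 → 0x1dbaae << 0 → word 0x379dbaae
word = 0x379dbaae → big-endian bytes:
  [0]=0x37  [1]=0x9d  [2]=0xba  [3]=0xae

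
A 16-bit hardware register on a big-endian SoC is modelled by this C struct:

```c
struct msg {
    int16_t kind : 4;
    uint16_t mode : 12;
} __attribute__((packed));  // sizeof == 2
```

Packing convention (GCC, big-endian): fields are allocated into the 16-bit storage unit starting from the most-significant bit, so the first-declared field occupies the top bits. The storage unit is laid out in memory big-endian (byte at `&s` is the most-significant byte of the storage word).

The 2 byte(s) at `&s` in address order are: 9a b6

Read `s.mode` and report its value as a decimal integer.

[0]=0x9a [1]=0xb6 (big-endian) → word 0x9ab6
kind:4 @ bit 12 → (0x9ab6>>12)&0xf = 0x9
mode:12 @ bit 0 → (0x9ab6>>0)&0xfff = 0xab6  ←

2742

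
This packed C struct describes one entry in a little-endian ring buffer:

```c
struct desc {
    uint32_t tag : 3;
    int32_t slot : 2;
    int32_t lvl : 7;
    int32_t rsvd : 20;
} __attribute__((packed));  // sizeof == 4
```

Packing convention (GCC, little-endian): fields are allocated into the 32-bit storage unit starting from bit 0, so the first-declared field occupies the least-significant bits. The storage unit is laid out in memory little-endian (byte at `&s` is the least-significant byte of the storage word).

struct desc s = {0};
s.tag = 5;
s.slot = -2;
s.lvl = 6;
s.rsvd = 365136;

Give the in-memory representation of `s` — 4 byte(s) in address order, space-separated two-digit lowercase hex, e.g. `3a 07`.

tag:3 = 5 → 0x5 << 0 → word 0x00000005
slot:2 = -2 → 0x2 << 3 → word 0x00000015
lvl:7 = 6 → 0x6 << 5 → word 0x000000d5
rsvd:20 = 365136 → 0x59250 << 12 → word 0x592500d5
word = 0x592500d5 → little-endian bytes:
  [0]=0xd5  [1]=0x00  [2]=0x25  [3]=0x59

d5 00 25 59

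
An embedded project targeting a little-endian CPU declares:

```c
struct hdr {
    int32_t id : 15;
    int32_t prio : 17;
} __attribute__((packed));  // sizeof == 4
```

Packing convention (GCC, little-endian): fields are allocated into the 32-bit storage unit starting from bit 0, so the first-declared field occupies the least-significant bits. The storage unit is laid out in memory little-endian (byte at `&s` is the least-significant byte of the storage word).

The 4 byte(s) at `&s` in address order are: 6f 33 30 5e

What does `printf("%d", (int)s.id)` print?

13167

[0]=0x6f [1]=0x33 [2]=0x30 [3]=0x5e (little-endian) → word 0x5e30336f
id [0+:15] = (word>>0) & 0x7fff = 13167  ←
prio [15+:17] = (word>>15) & 0x1ffff = 48224
id signed 15b, MSB=0: value = 13167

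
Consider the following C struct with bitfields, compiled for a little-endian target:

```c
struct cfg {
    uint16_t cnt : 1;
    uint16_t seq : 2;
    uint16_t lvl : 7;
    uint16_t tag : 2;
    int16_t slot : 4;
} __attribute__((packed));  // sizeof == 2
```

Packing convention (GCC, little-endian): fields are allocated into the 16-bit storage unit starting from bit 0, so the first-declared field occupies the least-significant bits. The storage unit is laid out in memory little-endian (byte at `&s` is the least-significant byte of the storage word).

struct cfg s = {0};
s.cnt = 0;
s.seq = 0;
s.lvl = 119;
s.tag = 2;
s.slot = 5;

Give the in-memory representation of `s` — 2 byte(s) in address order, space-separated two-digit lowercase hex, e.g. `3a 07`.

b8 5b

cnt (1b) val=0 bits=0x0 at bit 0: 0x0000
seq (2b) val=0 bits=0x0 at bit 1: 0x0000
lvl (7b) val=119 bits=0x77 at bit 3: 0x03b8
tag (2b) val=2 bits=0x2 at bit 10: 0x0bb8
slot (4b) val=5 bits=0x5 at bit 12: 0x5bb8
word = 0x5bb8 → little-endian bytes:
  [0]=0xb8  [1]=0x5b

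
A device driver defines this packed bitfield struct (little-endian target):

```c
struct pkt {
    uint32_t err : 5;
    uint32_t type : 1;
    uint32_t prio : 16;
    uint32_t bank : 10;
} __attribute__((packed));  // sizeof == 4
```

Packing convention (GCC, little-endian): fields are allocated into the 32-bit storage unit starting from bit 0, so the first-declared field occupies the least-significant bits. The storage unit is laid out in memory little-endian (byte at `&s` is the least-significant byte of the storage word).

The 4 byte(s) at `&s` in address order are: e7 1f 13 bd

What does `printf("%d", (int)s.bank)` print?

[0]=0xe7 [1]=0x1f [2]=0x13 [3]=0xbd (little-endian) → word 0xbd131fe7
err:5 @ bit 0 → (0xbd131fe7>>0)&0x1f = 0x7
type:1 @ bit 5 → (0xbd131fe7>>5)&0x1 = 0x1
prio:16 @ bit 6 → (0xbd131fe7>>6)&0xffff = 0x4c7f
bank:10 @ bit 22 → (0xbd131fe7>>22)&0x3ff = 0x2f4  ←

756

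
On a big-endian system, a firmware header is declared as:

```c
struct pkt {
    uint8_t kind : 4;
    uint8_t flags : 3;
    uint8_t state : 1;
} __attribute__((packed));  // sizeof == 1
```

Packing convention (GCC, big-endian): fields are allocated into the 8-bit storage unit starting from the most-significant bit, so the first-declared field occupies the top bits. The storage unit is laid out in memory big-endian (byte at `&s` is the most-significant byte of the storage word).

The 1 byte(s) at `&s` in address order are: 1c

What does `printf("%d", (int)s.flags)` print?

6

[0]=0x1c (big-endian) → word 0x1c
kind [4+:4] = (word>>4) & 0xf = 1
flags [1+:3] = (word>>1) & 0x7 = 6  ←
state [0+:1] = (word>>0) & 0x1 = 0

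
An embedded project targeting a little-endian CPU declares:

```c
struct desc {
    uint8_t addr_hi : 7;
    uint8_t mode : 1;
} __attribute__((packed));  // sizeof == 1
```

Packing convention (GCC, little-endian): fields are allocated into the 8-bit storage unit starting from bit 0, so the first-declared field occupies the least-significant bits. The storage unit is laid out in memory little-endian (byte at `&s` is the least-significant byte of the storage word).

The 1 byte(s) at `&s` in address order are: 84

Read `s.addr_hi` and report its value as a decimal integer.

[0]=0x84 (little-endian) → word 0x84
addr_hi [0+:7] = (word>>0) & 0x7f = 4  ←
mode [7+:1] = (word>>7) & 0x1 = 1

4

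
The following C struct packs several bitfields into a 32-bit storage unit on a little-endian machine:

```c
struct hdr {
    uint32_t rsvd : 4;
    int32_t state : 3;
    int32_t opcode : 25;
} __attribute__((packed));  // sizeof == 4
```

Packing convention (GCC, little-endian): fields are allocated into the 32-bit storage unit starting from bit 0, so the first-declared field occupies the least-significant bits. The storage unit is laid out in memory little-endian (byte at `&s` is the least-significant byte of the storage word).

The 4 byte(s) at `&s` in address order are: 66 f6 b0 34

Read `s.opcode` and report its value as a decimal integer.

6906348

[0]=0x66 [1]=0xf6 [2]=0xb0 [3]=0x34 (little-endian) → word 0x34b0f666
rsvd:4 @ bit 0 → (0x34b0f666>>0)&0xf = 0x6
state:3 @ bit 4 → (0x34b0f666>>4)&0x7 = 0x6
opcode:25 @ bit 7 → (0x34b0f666>>7)&0x1ffffff = 0x6961ec  ←
opcode signed 25b, MSB=0: value = 6906348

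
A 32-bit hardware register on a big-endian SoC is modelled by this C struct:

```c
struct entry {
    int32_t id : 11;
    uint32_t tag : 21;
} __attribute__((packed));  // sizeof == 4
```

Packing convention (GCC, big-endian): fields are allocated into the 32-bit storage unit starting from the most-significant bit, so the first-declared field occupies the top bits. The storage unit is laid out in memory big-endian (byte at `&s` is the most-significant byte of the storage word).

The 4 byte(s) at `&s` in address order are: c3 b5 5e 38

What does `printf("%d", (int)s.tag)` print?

[0]=0xc3 [1]=0xb5 [2]=0x5e [3]=0x38 (big-endian) → word 0xc3b55e38
id:11 @ bit 21 → (0xc3b55e38>>21)&0x7ff = 0x61d
tag:21 @ bit 0 → (0xc3b55e38>>0)&0x1fffff = 0x155e38  ←

1400376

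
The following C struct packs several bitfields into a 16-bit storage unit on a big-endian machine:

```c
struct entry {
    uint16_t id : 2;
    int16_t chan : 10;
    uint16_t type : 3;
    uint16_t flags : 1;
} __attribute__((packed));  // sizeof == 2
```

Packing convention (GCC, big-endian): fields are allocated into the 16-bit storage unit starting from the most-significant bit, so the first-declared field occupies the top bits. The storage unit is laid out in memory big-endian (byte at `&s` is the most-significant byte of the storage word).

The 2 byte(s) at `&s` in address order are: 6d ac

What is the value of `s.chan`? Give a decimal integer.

-294

[0]=0x6d [1]=0xac (big-endian) → word 0x6dac
id:2 @ bit 14 → (0x6dac>>14)&0x3 = 0x1
chan:10 @ bit 4 → (0x6dac>>4)&0x3ff = 0x2da  ←
type:3 @ bit 1 → (0x6dac>>1)&0x7 = 0x6
flags:1 @ bit 0 → (0x6dac>>0)&0x1 = 0x0
chan signed 10b, MSB=1: 730 - 1024 = -294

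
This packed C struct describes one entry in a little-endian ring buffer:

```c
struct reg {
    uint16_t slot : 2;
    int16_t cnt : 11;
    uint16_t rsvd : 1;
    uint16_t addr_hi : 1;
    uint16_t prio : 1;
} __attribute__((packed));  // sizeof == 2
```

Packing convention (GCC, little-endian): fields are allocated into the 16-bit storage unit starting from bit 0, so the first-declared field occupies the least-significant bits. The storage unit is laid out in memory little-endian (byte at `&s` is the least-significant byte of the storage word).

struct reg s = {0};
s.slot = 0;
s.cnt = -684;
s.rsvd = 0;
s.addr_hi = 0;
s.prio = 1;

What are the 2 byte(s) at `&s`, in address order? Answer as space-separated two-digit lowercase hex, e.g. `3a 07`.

50 95

[0+:2] slot=0 & 0x3 = 0x0; word=0x0000
[2+:11] cnt=-684 & 0x7ff = 0x554; word=0x1550
[13+:1] rsvd=0 & 0x1 = 0x0; word=0x1550
[14+:1] addr_hi=0 & 0x1 = 0x0; word=0x1550
[15+:1] prio=1 & 0x1 = 0x1; word=0x9550
word = 0x9550 → little-endian bytes:
  [0]=0x50  [1]=0x95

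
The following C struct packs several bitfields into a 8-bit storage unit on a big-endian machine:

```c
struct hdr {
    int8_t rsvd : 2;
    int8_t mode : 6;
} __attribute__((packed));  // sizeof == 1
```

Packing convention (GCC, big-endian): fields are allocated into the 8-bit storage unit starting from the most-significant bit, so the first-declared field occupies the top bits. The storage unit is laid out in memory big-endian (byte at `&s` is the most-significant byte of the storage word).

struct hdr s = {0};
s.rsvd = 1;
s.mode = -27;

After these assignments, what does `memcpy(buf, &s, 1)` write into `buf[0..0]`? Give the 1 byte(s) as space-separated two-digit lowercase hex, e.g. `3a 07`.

rsvd:2 = 1 → 0x1 << 6 → word 0x40
mode:6 = -27 → 0x25 << 0 → word 0x65
word = 0x65 → big-endian bytes:
  [0]=0x65

65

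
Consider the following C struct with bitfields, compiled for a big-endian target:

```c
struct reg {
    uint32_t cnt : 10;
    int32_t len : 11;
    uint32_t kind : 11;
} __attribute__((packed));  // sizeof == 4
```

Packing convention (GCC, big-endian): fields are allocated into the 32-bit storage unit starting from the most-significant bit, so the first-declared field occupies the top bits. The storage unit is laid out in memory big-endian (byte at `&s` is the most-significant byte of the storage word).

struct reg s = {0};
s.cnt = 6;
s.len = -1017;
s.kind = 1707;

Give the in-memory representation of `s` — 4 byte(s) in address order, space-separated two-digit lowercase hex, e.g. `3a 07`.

cnt:10 = 6 → 0x6 << 22 → word 0x01800000
len:11 = -1017 → 0x407 << 11 → word 0x01a03800
kind:11 = 1707 → 0x6ab << 0 → word 0x01a03eab
word = 0x01a03eab → big-endian bytes:
  [0]=0x01  [1]=0xa0  [2]=0x3e  [3]=0xab

01 a0 3e ab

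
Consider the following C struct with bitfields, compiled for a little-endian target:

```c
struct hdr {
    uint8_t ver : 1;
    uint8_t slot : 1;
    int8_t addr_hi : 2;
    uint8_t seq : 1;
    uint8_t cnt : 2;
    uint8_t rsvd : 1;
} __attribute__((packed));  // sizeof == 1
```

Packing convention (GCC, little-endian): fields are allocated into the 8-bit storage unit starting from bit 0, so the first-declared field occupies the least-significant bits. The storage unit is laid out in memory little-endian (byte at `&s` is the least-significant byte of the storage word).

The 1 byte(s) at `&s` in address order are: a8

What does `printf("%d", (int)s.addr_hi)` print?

-2

[0]=0xa8 (little-endian) → word 0xa8
ver [0+:1] = (word>>0) & 0x1 = 0
slot [1+:1] = (word>>1) & 0x1 = 0
addr_hi [2+:2] = (word>>2) & 0x3 = 2  ←
seq [4+:1] = (word>>4) & 0x1 = 0
cnt [5+:2] = (word>>5) & 0x3 = 1
rsvd [7+:1] = (word>>7) & 0x1 = 1
addr_hi signed 2b, MSB=1: 2 - 4 = -2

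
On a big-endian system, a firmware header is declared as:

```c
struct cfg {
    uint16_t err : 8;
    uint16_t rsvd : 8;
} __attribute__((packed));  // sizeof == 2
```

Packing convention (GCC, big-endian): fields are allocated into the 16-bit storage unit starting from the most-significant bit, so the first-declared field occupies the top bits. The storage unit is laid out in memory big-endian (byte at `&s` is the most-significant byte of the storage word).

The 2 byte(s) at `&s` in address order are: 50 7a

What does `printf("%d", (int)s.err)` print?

80

[0]=0x50 [1]=0x7a (big-endian) → word 0x507a
err [8+:8] = (word>>8) & 0xff = 80  ←
rsvd [0+:8] = (word>>0) & 0xff = 122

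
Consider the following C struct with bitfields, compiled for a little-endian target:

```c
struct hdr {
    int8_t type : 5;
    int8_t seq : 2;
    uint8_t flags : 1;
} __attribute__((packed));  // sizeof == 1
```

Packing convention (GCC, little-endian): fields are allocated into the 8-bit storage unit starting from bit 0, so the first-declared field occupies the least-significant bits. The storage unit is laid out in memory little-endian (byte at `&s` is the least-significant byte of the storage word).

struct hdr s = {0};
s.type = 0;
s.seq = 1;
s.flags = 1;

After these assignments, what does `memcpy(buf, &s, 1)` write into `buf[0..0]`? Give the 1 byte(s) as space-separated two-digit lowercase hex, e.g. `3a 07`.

a0

type (5b) val=0 bits=0x0 at bit 0: 0x00
seq (2b) val=1 bits=0x1 at bit 5: 0x20
flags (1b) val=1 bits=0x1 at bit 7: 0xa0
word = 0xa0 → little-endian bytes:
  [0]=0xa0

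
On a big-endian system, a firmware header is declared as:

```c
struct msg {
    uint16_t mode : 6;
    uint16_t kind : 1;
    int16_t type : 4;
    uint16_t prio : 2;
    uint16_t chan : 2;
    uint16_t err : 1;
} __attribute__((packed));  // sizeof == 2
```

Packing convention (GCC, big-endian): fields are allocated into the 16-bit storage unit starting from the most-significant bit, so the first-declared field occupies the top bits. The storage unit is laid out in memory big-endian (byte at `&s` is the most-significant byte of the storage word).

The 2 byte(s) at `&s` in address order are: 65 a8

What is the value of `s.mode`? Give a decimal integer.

25

[0]=0x65 [1]=0xa8 (big-endian) → word 0x65a8
mode [10+:6] = (word>>10) & 0x3f = 25  ←
kind [9+:1] = (word>>9) & 0x1 = 0
type [5+:4] = (word>>5) & 0xf = 13
prio [3+:2] = (word>>3) & 0x3 = 1
chan [1+:2] = (word>>1) & 0x3 = 0
err [0+:1] = (word>>0) & 0x1 = 0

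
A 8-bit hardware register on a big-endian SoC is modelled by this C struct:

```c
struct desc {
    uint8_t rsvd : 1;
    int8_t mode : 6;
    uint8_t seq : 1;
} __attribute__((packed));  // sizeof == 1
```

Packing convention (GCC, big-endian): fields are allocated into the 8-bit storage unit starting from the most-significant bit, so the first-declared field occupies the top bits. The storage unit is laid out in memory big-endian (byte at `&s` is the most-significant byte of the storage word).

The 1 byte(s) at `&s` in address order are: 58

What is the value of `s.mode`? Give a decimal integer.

-20

[0]=0x58 (big-endian) → word 0x58
rsvd:1 @ bit 7 → (0x58>>7)&0x1 = 0x0
mode:6 @ bit 1 → (0x58>>1)&0x3f = 0x2c  ←
seq:1 @ bit 0 → (0x58>>0)&0x1 = 0x0
mode signed 6b, MSB=1: 44 - 64 = -20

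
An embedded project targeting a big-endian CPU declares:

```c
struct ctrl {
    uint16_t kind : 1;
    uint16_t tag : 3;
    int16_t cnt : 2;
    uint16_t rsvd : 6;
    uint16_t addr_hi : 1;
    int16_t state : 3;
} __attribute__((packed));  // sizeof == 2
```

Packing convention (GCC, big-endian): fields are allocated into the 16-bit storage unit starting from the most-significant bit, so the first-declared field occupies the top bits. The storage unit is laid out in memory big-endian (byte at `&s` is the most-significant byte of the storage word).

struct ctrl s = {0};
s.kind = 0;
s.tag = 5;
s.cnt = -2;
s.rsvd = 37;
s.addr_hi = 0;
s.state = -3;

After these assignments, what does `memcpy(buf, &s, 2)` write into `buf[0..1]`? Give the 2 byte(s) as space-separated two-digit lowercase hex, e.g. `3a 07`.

5a 55

kind (1b) val=0 bits=0x0 at bit 15: 0x0000
tag (3b) val=5 bits=0x5 at bit 12: 0x5000
cnt (2b) val=-2 bits=0x2 at bit 10: 0x5800
rsvd (6b) val=37 bits=0x25 at bit 4: 0x5a50
addr_hi (1b) val=0 bits=0x0 at bit 3: 0x5a50
state (3b) val=-3 bits=0x5 at bit 0: 0x5a55
word = 0x5a55 → big-endian bytes:
  [0]=0x5a  [1]=0x55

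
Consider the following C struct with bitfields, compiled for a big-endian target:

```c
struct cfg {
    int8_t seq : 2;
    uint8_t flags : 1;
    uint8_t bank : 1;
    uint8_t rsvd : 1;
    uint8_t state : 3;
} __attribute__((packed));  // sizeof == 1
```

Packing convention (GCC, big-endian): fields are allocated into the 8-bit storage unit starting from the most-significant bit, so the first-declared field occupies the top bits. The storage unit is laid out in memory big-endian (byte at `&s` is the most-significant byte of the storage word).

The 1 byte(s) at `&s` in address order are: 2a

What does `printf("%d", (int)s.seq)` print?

[0]=0x2a (big-endian) → word 0x2a
seq [6+:2] = (word>>6) & 0x3 = 0  ←
flags [5+:1] = (word>>5) & 0x1 = 1
bank [4+:1] = (word>>4) & 0x1 = 0
rsvd [3+:1] = (word>>3) & 0x1 = 1
state [0+:3] = (word>>0) & 0x7 = 2
seq signed 2b, MSB=0: value = 0

0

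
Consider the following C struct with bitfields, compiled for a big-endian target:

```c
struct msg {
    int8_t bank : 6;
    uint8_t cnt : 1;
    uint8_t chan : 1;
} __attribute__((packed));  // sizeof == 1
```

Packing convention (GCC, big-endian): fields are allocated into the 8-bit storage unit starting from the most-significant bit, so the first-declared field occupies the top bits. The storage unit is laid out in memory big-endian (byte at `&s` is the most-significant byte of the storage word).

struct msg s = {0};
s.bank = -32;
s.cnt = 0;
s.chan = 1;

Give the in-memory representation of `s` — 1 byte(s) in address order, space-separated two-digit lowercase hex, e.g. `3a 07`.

bank (6b) val=-32 bits=0x20 at bit 2: 0x80
cnt (1b) val=0 bits=0x0 at bit 1: 0x80
chan (1b) val=1 bits=0x1 at bit 0: 0x81
word = 0x81 → big-endian bytes:
  [0]=0x81

81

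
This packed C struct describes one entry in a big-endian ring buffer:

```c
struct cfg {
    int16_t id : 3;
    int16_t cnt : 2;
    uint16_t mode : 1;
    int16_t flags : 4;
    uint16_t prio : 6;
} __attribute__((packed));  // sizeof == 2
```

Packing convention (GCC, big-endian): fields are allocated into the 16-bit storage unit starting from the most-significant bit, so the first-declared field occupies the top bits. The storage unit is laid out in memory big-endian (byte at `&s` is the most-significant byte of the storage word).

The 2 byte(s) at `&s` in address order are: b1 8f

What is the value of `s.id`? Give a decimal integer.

[0]=0xb1 [1]=0x8f (big-endian) → word 0xb18f
id [13+:3] = (word>>13) & 0x7 = 5  ←
cnt [11+:2] = (word>>11) & 0x3 = 2
mode [10+:1] = (word>>10) & 0x1 = 0
flags [6+:4] = (word>>6) & 0xf = 6
prio [0+:6] = (word>>0) & 0x3f = 15
id signed 3b, MSB=1: 5 - 8 = -3

-3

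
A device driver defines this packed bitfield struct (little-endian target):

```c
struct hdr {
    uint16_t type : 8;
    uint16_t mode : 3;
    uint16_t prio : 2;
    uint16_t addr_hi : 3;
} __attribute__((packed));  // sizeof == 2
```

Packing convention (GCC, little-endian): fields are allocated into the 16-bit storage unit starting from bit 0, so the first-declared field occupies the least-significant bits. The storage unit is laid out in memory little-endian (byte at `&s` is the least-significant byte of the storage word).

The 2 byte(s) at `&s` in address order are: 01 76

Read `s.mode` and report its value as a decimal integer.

6

[0]=0x01 [1]=0x76 (little-endian) → word 0x7601
type [0+:8] = (word>>0) & 0xff = 1
mode [8+:3] = (word>>8) & 0x7 = 6  ←
prio [11+:2] = (word>>11) & 0x3 = 2
addr_hi [13+:3] = (word>>13) & 0x7 = 3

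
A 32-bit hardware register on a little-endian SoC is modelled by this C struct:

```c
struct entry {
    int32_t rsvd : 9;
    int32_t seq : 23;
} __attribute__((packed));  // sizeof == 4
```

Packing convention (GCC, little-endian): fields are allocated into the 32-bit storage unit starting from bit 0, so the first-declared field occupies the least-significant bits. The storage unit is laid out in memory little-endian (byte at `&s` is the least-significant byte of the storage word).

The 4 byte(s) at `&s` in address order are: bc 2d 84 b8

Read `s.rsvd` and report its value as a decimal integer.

[0]=0xbc [1]=0x2d [2]=0x84 [3]=0xb8 (little-endian) → word 0xb8842dbc
rsvd [0+:9] = (word>>0) & 0x1ff = 444  ←
seq [9+:23] = (word>>9) & 0x7fffff = 6046230
rsvd signed 9b, MSB=1: 444 - 512 = -68

-68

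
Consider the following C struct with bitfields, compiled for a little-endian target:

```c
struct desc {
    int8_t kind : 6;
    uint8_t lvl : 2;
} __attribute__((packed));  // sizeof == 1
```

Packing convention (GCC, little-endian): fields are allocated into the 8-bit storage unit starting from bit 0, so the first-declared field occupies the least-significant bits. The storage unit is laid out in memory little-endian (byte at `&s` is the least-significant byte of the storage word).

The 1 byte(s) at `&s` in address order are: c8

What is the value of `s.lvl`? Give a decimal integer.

3

[0]=0xc8 (little-endian) → word 0xc8
kind [0+:6] = (word>>0) & 0x3f = 8
lvl [6+:2] = (word>>6) & 0x3 = 3  ←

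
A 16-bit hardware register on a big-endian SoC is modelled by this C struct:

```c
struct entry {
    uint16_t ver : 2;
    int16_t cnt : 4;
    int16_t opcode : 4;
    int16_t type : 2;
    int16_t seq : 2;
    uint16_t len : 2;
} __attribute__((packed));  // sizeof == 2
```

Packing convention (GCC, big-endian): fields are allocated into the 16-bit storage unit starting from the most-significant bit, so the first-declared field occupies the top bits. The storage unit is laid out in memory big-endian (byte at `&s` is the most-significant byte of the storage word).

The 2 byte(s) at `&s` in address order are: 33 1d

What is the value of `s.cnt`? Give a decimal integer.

-4

[0]=0x33 [1]=0x1d (big-endian) → word 0x331d
ver:2 @ bit 14 → (0x331d>>14)&0x3 = 0x0
cnt:4 @ bit 10 → (0x331d>>10)&0xf = 0xc  ←
opcode:4 @ bit 6 → (0x331d>>6)&0xf = 0xc
type:2 @ bit 4 → (0x331d>>4)&0x3 = 0x1
seq:2 @ bit 2 → (0x331d>>2)&0x3 = 0x3
len:2 @ bit 0 → (0x331d>>0)&0x3 = 0x1
cnt signed 4b, MSB=1: 12 - 16 = -4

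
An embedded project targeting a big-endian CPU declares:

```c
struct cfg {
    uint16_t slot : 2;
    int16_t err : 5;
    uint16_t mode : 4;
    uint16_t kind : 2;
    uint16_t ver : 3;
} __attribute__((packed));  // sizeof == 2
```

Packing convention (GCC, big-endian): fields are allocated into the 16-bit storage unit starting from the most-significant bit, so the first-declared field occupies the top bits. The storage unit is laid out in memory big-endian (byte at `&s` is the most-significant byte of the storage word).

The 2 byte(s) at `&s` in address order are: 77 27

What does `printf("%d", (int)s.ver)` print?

[0]=0x77 [1]=0x27 (big-endian) → word 0x7727
slot [14+:2] = (word>>14) & 0x3 = 1
err [9+:5] = (word>>9) & 0x1f = 27
mode [5+:4] = (word>>5) & 0xf = 9
kind [3+:2] = (word>>3) & 0x3 = 0
ver [0+:3] = (word>>0) & 0x7 = 7  ←

7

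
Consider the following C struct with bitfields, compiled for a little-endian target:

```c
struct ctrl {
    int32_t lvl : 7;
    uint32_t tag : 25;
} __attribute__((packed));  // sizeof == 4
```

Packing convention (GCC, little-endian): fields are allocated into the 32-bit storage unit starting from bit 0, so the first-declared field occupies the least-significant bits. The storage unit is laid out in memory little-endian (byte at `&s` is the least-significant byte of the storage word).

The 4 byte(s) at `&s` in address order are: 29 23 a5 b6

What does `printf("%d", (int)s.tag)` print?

23939654

[0]=0x29 [1]=0x23 [2]=0xa5 [3]=0xb6 (little-endian) → word 0xb6a52329
lvl:7 @ bit 0 → (0xb6a52329>>0)&0x7f = 0x29
tag:25 @ bit 7 → (0xb6a52329>>7)&0x1ffffff = 0x16d4a46  ←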